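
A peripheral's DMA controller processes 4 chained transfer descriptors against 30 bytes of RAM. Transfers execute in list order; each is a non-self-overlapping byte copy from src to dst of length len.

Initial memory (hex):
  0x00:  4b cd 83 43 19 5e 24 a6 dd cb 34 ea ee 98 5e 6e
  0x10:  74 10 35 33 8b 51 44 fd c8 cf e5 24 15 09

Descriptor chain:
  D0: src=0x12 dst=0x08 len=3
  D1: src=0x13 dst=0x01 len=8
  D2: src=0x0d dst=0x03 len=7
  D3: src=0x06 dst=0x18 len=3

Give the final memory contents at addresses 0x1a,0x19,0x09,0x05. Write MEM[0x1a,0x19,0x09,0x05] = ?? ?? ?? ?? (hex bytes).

MEM[0x1a,0x19,0x09,0x05] = 35 10 33 6e

D0: mem[0x08..0x0a] <- [35 33 8b]
D1: mem[0x01..0x08] <- [33 8b 51 44 fd c8 cf e5]
D2: mem[0x03..0x09] <- [98 5e 6e 74 10 35 33]
D3: mem[0x18..0x1a] <- [74 10 35]
query mem[0x1a]=0x35, mem[0x19]=0x10, mem[0x09]=0x33, mem[0x05]=0x6e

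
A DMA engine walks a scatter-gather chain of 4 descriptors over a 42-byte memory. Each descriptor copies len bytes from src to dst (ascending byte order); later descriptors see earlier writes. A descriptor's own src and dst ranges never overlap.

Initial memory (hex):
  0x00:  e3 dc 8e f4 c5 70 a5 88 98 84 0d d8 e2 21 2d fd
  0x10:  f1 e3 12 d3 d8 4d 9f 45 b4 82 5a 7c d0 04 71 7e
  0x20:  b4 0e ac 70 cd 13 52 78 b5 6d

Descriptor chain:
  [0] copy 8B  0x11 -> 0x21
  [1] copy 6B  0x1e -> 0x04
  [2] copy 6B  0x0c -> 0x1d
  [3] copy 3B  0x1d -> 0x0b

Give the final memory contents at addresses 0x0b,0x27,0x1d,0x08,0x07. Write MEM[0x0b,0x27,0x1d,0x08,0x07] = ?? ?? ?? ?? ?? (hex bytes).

MEM[0x0b,0x27,0x1d,0x08,0x07] = e2 45 e2 12 e3

  after D0: wrote 8B at 0x21 = e312d3d84d9f45b4
  after D1: wrote 6B at 0x04 = 717eb4e312d3
  after D2: wrote 6B at 0x1d = e2212dfdf1e3
  after D3: wrote 3B at 0x0b = e2212d
query mem[0x0b]=0xe2, mem[0x27]=0x45, mem[0x1d]=0xe2, mem[0x08]=0x12, mem[0x07]=0xe3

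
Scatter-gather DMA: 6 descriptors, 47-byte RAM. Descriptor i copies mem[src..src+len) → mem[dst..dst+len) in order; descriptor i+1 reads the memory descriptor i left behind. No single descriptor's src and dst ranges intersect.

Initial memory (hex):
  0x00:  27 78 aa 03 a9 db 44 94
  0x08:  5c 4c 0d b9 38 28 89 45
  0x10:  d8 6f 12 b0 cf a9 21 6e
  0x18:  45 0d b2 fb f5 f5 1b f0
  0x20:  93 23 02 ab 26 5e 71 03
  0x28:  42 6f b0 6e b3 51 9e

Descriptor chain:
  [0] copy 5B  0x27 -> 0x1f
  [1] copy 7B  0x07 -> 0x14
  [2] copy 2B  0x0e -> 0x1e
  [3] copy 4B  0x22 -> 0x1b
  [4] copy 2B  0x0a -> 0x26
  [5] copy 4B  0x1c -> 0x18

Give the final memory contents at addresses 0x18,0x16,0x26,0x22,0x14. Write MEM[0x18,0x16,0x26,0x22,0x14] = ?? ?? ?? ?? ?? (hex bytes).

MEM[0x18,0x16,0x26,0x22,0x14] = 6e 4c 0d b0 94

#0 dst[0x1f+5] := {0x03,0x42,0x6f,0xb0,0x6e}
#1 dst[0x14+7] := {0x94,0x5c,0x4c,0x0d,0xb9,0x38,0x28}
#2 dst[0x1e+2] := {0x89,0x45}
#3 dst[0x1b+4] := {0xb0,0x6e,0x26,0x5e}
#4 dst[0x26+2] := {0x0d,0xb9}
#5 dst[0x18+4] := {0x6e,0x26,0x5e,0x45}
query mem[0x18]=0x6e, mem[0x16]=0x4c, mem[0x26]=0x0d, mem[0x22]=0xb0, mem[0x14]=0x94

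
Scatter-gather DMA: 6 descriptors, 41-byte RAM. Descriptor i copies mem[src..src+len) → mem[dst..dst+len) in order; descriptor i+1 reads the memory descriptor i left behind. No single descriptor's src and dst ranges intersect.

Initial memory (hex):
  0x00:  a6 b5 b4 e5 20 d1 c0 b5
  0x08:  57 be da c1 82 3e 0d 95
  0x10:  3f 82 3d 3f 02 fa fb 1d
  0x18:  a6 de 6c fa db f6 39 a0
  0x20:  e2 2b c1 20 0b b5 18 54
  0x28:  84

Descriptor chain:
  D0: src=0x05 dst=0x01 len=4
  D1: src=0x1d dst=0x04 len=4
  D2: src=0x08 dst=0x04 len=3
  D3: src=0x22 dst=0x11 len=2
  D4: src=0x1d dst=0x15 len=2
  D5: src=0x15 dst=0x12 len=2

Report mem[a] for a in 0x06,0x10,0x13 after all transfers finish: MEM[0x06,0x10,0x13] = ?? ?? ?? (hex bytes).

D0: mem[0x01..0x04] <- [d1 c0 b5 57]
D1: mem[0x04..0x07] <- [f6 39 a0 e2]
D2: mem[0x04..0x06] <- [57 be da]
D3: mem[0x11..0x12] <- [c1 20]
D4: mem[0x15..0x16] <- [f6 39]
D5: mem[0x12..0x13] <- [f6 39]
query mem[0x06]=0xda, mem[0x10]=0x3f, mem[0x13]=0x39

MEM[0x06,0x10,0x13] = da 3f 39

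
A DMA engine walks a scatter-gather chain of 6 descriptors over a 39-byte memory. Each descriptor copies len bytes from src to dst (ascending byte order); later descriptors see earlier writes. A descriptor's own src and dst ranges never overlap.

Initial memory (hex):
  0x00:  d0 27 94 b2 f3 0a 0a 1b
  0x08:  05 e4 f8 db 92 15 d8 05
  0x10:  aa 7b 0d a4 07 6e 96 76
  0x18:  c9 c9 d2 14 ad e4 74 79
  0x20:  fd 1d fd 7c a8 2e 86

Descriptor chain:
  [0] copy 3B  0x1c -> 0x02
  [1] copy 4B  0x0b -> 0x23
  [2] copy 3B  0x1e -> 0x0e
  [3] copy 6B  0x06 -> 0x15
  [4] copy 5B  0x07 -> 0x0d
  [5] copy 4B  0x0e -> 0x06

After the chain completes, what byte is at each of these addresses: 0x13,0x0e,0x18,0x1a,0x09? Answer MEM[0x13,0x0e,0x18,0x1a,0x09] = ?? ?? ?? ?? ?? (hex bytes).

D0: mem[0x02..0x04] <- [ad e4 74]
D1: mem[0x23..0x26] <- [db 92 15 d8]
D2: mem[0x0e..0x10] <- [74 79 fd]
D3: mem[0x15..0x1a] <- [0a 1b 05 e4 f8 db]
D4: mem[0x0d..0x11] <- [1b 05 e4 f8 db]
D5: mem[0x06..0x09] <- [05 e4 f8 db]
query mem[0x13]=0xa4, mem[0x0e]=0x05, mem[0x18]=0xe4, mem[0x1a]=0xdb, mem[0x09]=0xdb

MEM[0x13,0x0e,0x18,0x1a,0x09] = a4 05 e4 db db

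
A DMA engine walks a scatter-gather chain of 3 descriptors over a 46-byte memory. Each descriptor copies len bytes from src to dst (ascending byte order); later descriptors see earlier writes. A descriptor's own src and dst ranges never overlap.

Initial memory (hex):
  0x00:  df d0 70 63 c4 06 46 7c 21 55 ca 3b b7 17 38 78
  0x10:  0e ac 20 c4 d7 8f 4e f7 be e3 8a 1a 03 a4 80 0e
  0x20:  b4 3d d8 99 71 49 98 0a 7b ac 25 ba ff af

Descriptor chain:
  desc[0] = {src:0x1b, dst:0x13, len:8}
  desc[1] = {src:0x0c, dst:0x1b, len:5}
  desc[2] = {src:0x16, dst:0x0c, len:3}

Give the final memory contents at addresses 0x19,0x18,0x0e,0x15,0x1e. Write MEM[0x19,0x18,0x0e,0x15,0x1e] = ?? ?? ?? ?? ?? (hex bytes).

#0 dst[0x13+8] := {0x1a,0x03,0xa4,0x80,0x0e,0xb4,0x3d,0xd8}
#1 dst[0x1b+5] := {0xb7,0x17,0x38,0x78,0x0e}
#2 dst[0x0c+3] := {0x80,0x0e,0xb4}
query mem[0x19]=0x3d, mem[0x18]=0xb4, mem[0x0e]=0xb4, mem[0x15]=0xa4, mem[0x1e]=0x78

MEM[0x19,0x18,0x0e,0x15,0x1e] = 3d b4 b4 a4 78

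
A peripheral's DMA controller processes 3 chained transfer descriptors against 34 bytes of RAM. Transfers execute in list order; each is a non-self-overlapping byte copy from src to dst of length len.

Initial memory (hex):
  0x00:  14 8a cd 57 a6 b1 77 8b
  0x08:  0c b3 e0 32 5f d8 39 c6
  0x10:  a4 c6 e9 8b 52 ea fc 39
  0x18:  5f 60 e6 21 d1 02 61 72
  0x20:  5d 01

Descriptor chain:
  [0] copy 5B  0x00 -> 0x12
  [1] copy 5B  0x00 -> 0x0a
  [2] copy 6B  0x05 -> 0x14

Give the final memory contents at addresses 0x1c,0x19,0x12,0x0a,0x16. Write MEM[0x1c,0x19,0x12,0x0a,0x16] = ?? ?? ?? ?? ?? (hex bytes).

#0 dst[0x12+5] := {0x14,0x8a,0xcd,0x57,0xa6}
#1 dst[0x0a+5] := {0x14,0x8a,0xcd,0x57,0xa6}
#2 dst[0x14+6] := {0xb1,0x77,0x8b,0x0c,0xb3,0x14}
query mem[0x1c]=0xd1, mem[0x19]=0x14, mem[0x12]=0x14, mem[0x0a]=0x14, mem[0x16]=0x8b

MEM[0x1c,0x19,0x12,0x0a,0x16] = d1 14 14 14 8b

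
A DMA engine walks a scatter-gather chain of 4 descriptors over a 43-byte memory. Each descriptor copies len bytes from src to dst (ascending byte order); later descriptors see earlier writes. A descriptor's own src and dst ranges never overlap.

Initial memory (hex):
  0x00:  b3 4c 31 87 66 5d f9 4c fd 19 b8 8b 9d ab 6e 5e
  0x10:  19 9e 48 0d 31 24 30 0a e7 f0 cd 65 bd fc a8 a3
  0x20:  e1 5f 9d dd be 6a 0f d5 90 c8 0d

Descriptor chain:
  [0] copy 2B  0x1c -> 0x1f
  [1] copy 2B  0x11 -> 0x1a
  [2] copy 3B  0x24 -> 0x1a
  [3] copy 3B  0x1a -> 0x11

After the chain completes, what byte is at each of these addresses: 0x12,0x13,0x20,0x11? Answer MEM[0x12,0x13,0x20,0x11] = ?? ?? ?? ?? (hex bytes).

D0: mem[0x1f..0x20] <- [bd fc]
D1: mem[0x1a..0x1b] <- [9e 48]
D2: mem[0x1a..0x1c] <- [be 6a 0f]
D3: mem[0x11..0x13] <- [be 6a 0f]
query mem[0x12]=0x6a, mem[0x13]=0x0f, mem[0x20]=0xfc, mem[0x11]=0xbe

MEM[0x12,0x13,0x20,0x11] = 6a 0f fc be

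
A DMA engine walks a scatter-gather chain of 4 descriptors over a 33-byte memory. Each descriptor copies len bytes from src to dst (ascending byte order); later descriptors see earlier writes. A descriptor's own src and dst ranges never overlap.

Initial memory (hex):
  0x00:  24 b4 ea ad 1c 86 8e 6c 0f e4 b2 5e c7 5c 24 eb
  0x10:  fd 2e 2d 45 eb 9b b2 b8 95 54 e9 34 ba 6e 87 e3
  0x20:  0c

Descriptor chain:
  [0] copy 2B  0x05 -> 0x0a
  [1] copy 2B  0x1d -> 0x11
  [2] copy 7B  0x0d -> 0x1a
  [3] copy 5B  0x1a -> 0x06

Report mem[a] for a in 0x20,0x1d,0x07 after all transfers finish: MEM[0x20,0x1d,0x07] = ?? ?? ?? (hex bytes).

MEM[0x20,0x1d,0x07] = 45 fd 24

#0 dst[0x0a+2] := {0x86,0x8e}
#1 dst[0x11+2] := {0x6e,0x87}
#2 dst[0x1a+7] := {0x5c,0x24,0xeb,0xfd,0x6e,0x87,0x45}
#3 dst[0x06+5] := {0x5c,0x24,0xeb,0xfd,0x6e}
query mem[0x20]=0x45, mem[0x1d]=0xfd, mem[0x07]=0x24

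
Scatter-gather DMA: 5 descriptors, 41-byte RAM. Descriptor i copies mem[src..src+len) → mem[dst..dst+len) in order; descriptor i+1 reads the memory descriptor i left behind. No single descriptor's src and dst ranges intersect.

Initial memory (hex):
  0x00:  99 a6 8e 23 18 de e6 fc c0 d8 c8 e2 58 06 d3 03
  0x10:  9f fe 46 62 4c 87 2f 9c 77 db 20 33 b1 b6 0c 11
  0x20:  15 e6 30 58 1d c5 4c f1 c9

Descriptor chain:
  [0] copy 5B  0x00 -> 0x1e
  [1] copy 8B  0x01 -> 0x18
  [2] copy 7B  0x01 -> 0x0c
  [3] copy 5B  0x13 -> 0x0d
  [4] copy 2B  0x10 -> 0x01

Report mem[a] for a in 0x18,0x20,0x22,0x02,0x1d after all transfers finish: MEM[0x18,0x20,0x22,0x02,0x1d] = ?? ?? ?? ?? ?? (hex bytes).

MEM[0x18,0x20,0x22,0x02,0x1d] = a6 8e 18 9c e6

  after D0: wrote 5B at 0x1e = 99a68e2318
  after D1: wrote 8B at 0x18 = a68e2318dee6fcc0
  after D2: wrote 7B at 0x0c = a68e2318dee6fc
  after D3: wrote 5B at 0x0d = 624c872f9c
  after D4: wrote 2B at 0x01 = 2f9c
query mem[0x18]=0xa6, mem[0x20]=0x8e, mem[0x22]=0x18, mem[0x02]=0x9c, mem[0x1d]=0xe6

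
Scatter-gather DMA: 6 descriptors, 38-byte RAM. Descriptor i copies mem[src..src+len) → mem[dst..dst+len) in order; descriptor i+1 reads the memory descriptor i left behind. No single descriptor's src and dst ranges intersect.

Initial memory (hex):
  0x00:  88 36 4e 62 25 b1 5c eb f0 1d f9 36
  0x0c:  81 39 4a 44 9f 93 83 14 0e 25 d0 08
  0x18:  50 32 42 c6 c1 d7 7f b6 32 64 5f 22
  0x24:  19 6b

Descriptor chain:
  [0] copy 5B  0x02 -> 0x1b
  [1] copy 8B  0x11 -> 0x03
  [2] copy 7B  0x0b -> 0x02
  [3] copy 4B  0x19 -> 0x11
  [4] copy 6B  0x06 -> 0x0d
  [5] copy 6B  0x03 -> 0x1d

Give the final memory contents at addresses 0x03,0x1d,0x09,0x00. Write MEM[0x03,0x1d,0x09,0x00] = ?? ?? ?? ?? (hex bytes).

MEM[0x03,0x1d,0x09,0x00] = 81 81 08 88

[0] 0x02->0x1b len=5 : 4e 62 25 b1 5c
[1] 0x11->0x03 len=8 : 93 83 14 0e 25 d0 08 50
[2] 0x0b->0x02 len=7 : 36 81 39 4a 44 9f 93
[3] 0x19->0x11 len=4 : 32 42 4e 62
[4] 0x06->0x0d len=6 : 44 9f 93 08 50 36
[5] 0x03->0x1d len=6 : 81 39 4a 44 9f 93
query mem[0x03]=0x81, mem[0x1d]=0x81, mem[0x09]=0x08, mem[0x00]=0x88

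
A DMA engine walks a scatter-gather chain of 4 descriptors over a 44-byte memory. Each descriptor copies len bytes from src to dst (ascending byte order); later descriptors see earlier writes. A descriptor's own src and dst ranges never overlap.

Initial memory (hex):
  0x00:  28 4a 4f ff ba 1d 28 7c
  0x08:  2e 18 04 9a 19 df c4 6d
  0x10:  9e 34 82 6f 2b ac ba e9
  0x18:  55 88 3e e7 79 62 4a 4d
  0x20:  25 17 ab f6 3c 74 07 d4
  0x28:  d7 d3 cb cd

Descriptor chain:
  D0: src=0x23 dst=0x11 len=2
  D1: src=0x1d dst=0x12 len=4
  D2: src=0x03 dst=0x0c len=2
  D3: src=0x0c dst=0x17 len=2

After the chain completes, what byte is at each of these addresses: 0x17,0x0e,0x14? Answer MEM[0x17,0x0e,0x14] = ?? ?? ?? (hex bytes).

MEM[0x17,0x0e,0x14] = ff c4 4d

  after D0: wrote 2B at 0x11 = f63c
  after D1: wrote 4B at 0x12 = 624a4d25
  after D2: wrote 2B at 0x0c = ffba
  after D3: wrote 2B at 0x17 = ffba
query mem[0x17]=0xff, mem[0x0e]=0xc4, mem[0x14]=0x4d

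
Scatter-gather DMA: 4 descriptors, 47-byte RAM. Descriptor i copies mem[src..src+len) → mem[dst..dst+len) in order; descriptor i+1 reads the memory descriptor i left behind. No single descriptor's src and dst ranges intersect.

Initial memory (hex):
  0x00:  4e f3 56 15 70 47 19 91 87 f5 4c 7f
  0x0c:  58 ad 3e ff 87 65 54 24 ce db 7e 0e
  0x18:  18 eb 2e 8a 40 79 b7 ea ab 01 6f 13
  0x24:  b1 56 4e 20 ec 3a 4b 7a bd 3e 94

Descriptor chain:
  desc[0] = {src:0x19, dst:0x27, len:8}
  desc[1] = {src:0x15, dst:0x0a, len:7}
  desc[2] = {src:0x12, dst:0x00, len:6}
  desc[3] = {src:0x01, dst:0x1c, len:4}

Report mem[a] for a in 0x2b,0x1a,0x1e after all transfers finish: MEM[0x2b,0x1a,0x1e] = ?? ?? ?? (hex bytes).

[0] 0x19->0x27 len=8 : eb 2e 8a 40 79 b7 ea ab
[1] 0x15->0x0a len=7 : db 7e 0e 18 eb 2e 8a
[2] 0x12->0x00 len=6 : 54 24 ce db 7e 0e
[3] 0x01->0x1c len=4 : 24 ce db 7e
query mem[0x2b]=0x79, mem[0x1a]=0x2e, mem[0x1e]=0xdb

MEM[0x2b,0x1a,0x1e] = 79 2e db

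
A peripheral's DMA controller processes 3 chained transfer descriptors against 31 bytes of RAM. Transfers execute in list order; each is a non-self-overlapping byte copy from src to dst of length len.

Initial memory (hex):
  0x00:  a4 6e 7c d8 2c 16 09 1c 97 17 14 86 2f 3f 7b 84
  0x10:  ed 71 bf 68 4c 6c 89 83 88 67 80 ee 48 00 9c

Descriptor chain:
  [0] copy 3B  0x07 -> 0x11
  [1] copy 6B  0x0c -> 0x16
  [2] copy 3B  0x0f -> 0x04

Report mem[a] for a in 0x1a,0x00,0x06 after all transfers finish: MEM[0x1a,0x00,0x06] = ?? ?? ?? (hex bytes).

MEM[0x1a,0x00,0x06] = ed a4 1c

  after D0: wrote 3B at 0x11 = 1c9717
  after D1: wrote 6B at 0x16 = 2f3f7b84ed1c
  after D2: wrote 3B at 0x04 = 84ed1c
query mem[0x1a]=0xed, mem[0x00]=0xa4, mem[0x06]=0x1c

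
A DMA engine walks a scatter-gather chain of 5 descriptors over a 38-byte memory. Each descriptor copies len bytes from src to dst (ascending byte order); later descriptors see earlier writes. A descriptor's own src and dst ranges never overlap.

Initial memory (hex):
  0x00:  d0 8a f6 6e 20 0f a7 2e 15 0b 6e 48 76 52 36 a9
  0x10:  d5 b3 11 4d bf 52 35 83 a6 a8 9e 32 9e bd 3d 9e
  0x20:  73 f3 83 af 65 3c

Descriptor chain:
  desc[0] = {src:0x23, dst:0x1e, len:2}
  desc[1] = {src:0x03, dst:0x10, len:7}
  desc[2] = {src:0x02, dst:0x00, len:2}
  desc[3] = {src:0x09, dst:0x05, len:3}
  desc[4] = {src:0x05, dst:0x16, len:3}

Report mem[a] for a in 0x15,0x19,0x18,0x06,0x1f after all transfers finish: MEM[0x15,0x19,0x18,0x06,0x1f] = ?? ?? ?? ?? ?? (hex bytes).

MEM[0x15,0x19,0x18,0x06,0x1f] = 15 a8 48 6e 65

#0 dst[0x1e+2] := {0xaf,0x65}
#1 dst[0x10+7] := {0x6e,0x20,0x0f,0xa7,0x2e,0x15,0x0b}
#2 dst[0x00+2] := {0xf6,0x6e}
#3 dst[0x05+3] := {0x0b,0x6e,0x48}
#4 dst[0x16+3] := {0x0b,0x6e,0x48}
query mem[0x15]=0x15, mem[0x19]=0xa8, mem[0x18]=0x48, mem[0x06]=0x6e, mem[0x1f]=0x65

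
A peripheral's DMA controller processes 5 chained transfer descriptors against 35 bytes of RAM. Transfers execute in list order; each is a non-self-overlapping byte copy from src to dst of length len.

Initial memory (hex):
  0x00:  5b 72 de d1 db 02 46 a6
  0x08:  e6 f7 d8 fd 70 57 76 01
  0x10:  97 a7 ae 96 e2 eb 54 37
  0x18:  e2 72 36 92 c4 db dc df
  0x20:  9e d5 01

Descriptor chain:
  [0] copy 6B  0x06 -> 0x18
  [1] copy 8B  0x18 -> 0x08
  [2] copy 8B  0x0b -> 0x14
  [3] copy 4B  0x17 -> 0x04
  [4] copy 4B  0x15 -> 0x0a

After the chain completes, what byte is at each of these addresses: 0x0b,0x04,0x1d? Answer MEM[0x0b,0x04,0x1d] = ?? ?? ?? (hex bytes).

#0 dst[0x18+6] := {0x46,0xa6,0xe6,0xf7,0xd8,0xfd}
#1 dst[0x08+8] := {0x46,0xa6,0xe6,0xf7,0xd8,0xfd,0xdc,0xdf}
#2 dst[0x14+8] := {0xf7,0xd8,0xfd,0xdc,0xdf,0x97,0xa7,0xae}
#3 dst[0x04+4] := {0xdc,0xdf,0x97,0xa7}
#4 dst[0x0a+4] := {0xd8,0xfd,0xdc,0xdf}
query mem[0x0b]=0xfd, mem[0x04]=0xdc, mem[0x1d]=0xfd

MEM[0x0b,0x04,0x1d] = fd dc fd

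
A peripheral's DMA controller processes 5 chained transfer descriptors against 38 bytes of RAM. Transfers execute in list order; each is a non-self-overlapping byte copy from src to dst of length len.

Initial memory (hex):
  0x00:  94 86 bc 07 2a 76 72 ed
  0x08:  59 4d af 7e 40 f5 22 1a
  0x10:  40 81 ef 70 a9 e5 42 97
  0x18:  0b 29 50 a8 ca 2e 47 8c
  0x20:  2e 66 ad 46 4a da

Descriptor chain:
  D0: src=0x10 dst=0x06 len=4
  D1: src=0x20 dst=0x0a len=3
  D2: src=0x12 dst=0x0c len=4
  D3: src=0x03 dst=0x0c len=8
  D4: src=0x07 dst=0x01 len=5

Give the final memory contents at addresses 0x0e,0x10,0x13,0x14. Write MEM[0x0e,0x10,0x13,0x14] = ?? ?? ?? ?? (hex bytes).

D0: mem[0x06..0x09] <- [40 81 ef 70]
D1: mem[0x0a..0x0c] <- [2e 66 ad]
D2: mem[0x0c..0x0f] <- [ef 70 a9 e5]
D3: mem[0x0c..0x13] <- [07 2a 76 40 81 ef 70 2e]
D4: mem[0x01..0x05] <- [81 ef 70 2e 66]
query mem[0x0e]=0x76, mem[0x10]=0x81, mem[0x13]=0x2e, mem[0x14]=0xa9

MEM[0x0e,0x10,0x13,0x14] = 76 81 2e a9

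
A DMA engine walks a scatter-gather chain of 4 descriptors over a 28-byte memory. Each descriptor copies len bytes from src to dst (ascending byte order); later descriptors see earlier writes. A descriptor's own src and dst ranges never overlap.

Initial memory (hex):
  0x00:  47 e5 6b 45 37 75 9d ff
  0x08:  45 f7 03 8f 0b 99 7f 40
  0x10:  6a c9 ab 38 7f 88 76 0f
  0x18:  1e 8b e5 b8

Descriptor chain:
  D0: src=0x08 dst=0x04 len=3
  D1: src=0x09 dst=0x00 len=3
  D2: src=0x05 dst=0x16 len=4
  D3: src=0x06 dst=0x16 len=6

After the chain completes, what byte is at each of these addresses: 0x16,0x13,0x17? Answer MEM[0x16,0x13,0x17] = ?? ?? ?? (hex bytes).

MEM[0x16,0x13,0x17] = 03 38 ff

  after D0: wrote 3B at 0x04 = 45f703
  after D1: wrote 3B at 0x00 = f7038f
  after D2: wrote 4B at 0x16 = f703ff45
  after D3: wrote 6B at 0x16 = 03ff45f7038f
query mem[0x16]=0x03, mem[0x13]=0x38, mem[0x17]=0xff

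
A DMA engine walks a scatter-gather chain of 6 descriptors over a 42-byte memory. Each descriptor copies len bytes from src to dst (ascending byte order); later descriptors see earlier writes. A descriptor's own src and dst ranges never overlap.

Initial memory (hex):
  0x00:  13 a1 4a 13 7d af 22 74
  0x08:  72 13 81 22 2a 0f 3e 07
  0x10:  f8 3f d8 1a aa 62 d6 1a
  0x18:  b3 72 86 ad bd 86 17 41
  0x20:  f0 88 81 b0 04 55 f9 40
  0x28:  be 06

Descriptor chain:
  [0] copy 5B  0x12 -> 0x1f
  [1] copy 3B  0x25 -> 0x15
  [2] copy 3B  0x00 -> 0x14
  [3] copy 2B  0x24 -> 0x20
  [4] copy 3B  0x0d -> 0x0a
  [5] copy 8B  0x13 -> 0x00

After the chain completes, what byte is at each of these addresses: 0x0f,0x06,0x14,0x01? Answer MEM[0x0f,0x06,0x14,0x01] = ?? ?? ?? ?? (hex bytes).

MEM[0x0f,0x06,0x14,0x01] = 07 72 13 13

D0: mem[0x1f..0x23] <- [d8 1a aa 62 d6]
D1: mem[0x15..0x17] <- [55 f9 40]
D2: mem[0x14..0x16] <- [13 a1 4a]
D3: mem[0x20..0x21] <- [04 55]
D4: mem[0x0a..0x0c] <- [0f 3e 07]
D5: mem[0x00..0x07] <- [1a 13 a1 4a 40 b3 72 86]
query mem[0x0f]=0x07, mem[0x06]=0x72, mem[0x14]=0x13, mem[0x01]=0x13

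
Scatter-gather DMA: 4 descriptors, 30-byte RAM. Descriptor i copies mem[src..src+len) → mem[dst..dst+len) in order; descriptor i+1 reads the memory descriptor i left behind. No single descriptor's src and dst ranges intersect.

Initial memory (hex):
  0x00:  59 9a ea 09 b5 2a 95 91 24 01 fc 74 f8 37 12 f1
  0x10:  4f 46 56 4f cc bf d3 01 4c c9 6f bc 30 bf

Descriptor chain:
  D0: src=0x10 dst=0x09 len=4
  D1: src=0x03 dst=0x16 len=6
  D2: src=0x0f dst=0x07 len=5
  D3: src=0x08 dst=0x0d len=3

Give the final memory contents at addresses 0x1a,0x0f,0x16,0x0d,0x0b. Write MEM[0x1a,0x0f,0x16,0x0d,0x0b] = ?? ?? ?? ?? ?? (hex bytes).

D0: mem[0x09..0x0c] <- [4f 46 56 4f]
D1: mem[0x16..0x1b] <- [09 b5 2a 95 91 24]
D2: mem[0x07..0x0b] <- [f1 4f 46 56 4f]
D3: mem[0x0d..0x0f] <- [4f 46 56]
query mem[0x1a]=0x91, mem[0x0f]=0x56, mem[0x16]=0x09, mem[0x0d]=0x4f, mem[0x0b]=0x4f

MEM[0x1a,0x0f,0x16,0x0d,0x0b] = 91 56 09 4f 4f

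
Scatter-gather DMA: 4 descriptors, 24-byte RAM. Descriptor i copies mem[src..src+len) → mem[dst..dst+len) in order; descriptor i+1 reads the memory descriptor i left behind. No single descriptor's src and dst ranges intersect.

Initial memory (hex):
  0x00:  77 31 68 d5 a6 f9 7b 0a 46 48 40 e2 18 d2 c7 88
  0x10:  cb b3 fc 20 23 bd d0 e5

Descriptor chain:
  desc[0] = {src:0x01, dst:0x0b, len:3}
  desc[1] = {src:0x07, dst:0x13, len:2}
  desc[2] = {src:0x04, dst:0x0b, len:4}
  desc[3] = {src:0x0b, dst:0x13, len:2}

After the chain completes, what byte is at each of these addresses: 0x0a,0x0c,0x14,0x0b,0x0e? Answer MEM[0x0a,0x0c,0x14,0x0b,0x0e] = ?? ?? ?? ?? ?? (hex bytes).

MEM[0x0a,0x0c,0x14,0x0b,0x0e] = 40 f9 f9 a6 0a

[0] 0x01->0x0b len=3 : 31 68 d5
[1] 0x07->0x13 len=2 : 0a 46
[2] 0x04->0x0b len=4 : a6 f9 7b 0a
[3] 0x0b->0x13 len=2 : a6 f9
query mem[0x0a]=0x40, mem[0x0c]=0xf9, mem[0x14]=0xf9, mem[0x0b]=0xa6, mem[0x0e]=0x0a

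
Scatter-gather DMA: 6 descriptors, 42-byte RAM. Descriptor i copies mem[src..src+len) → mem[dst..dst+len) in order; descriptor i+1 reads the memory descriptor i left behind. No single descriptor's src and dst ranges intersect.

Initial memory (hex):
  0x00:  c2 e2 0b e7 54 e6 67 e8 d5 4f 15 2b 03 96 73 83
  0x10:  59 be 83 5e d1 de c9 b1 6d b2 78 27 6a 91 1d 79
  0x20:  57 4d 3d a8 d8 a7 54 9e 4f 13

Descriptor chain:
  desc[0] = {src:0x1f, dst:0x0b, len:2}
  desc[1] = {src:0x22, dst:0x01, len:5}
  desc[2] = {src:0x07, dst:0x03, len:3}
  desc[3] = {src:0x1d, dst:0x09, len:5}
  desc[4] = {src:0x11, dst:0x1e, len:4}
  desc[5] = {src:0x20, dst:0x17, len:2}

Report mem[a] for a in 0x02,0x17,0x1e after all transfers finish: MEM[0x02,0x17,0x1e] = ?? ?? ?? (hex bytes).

#0 dst[0x0b+2] := {0x79,0x57}
#1 dst[0x01+5] := {0x3d,0xa8,0xd8,0xa7,0x54}
#2 dst[0x03+3] := {0xe8,0xd5,0x4f}
#3 dst[0x09+5] := {0x91,0x1d,0x79,0x57,0x4d}
#4 dst[0x1e+4] := {0xbe,0x83,0x5e,0xd1}
#5 dst[0x17+2] := {0x5e,0xd1}
query mem[0x02]=0xa8, mem[0x17]=0x5e, mem[0x1e]=0xbe

MEM[0x02,0x17,0x1e] = a8 5e be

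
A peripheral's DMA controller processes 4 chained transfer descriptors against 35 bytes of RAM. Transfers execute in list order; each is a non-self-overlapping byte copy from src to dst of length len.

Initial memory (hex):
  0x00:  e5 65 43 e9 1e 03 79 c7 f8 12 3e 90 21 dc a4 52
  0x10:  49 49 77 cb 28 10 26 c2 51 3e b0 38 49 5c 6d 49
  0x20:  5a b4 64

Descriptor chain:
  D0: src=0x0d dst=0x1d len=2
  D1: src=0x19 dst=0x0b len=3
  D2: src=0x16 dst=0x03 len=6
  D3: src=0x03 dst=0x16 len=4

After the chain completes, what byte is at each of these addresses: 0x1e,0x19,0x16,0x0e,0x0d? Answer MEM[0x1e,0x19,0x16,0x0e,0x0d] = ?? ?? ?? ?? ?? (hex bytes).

[0] 0x0d->0x1d len=2 : dc a4
[1] 0x19->0x0b len=3 : 3e b0 38
[2] 0x16->0x03 len=6 : 26 c2 51 3e b0 38
[3] 0x03->0x16 len=4 : 26 c2 51 3e
query mem[0x1e]=0xa4, mem[0x19]=0x3e, mem[0x16]=0x26, mem[0x0e]=0xa4, mem[0x0d]=0x38

MEM[0x1e,0x19,0x16,0x0e,0x0d] = a4 3e 26 a4 38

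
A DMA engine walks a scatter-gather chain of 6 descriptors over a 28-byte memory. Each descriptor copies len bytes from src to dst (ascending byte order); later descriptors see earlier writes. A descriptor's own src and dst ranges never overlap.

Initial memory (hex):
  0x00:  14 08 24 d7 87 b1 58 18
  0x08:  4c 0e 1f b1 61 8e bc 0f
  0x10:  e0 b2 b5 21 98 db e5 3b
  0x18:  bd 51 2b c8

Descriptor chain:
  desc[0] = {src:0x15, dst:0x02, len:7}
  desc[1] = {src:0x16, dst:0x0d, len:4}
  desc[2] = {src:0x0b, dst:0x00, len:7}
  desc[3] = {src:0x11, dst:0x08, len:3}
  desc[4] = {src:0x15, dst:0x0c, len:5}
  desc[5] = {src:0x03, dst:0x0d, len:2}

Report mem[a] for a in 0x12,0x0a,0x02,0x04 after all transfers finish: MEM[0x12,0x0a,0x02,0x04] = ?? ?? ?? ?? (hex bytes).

D0: mem[0x02..0x08] <- [db e5 3b bd 51 2b c8]
D1: mem[0x0d..0x10] <- [e5 3b bd 51]
D2: mem[0x00..0x06] <- [b1 61 e5 3b bd 51 b2]
D3: mem[0x08..0x0a] <- [b2 b5 21]
D4: mem[0x0c..0x10] <- [db e5 3b bd 51]
D5: mem[0x0d..0x0e] <- [3b bd]
query mem[0x12]=0xb5, mem[0x0a]=0x21, mem[0x02]=0xe5, mem[0x04]=0xbd

MEM[0x12,0x0a,0x02,0x04] = b5 21 e5 bd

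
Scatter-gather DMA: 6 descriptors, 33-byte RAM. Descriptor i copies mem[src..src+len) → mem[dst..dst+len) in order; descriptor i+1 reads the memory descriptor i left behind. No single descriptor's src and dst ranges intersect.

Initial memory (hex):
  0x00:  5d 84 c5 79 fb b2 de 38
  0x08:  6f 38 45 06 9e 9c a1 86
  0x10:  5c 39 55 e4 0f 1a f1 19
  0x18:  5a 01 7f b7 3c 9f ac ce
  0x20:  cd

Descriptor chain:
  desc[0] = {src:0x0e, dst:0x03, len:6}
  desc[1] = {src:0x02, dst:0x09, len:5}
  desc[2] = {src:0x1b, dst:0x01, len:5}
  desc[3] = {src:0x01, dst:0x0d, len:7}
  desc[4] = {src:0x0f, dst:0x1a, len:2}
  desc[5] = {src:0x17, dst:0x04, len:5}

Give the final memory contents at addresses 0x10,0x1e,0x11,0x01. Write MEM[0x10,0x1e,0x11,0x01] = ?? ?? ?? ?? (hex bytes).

MEM[0x10,0x1e,0x11,0x01] = ac ac ce b7

[0] 0x0e->0x03 len=6 : a1 86 5c 39 55 e4
[1] 0x02->0x09 len=5 : c5 a1 86 5c 39
[2] 0x1b->0x01 len=5 : b7 3c 9f ac ce
[3] 0x01->0x0d len=7 : b7 3c 9f ac ce 39 55
[4] 0x0f->0x1a len=2 : 9f ac
[5] 0x17->0x04 len=5 : 19 5a 01 9f ac
query mem[0x10]=0xac, mem[0x1e]=0xac, mem[0x11]=0xce, mem[0x01]=0xb7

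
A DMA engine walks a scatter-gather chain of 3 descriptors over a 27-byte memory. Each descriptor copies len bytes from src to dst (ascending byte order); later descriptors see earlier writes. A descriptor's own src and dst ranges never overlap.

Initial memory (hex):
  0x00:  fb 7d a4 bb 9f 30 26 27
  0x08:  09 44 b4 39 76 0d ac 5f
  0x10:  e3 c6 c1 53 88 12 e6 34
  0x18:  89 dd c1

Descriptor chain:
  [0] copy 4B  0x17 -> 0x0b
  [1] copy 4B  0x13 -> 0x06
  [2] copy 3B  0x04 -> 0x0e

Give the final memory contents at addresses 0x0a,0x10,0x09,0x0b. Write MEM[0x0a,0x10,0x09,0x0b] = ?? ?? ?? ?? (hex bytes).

MEM[0x0a,0x10,0x09,0x0b] = b4 53 e6 34

#0 dst[0x0b+4] := {0x34,0x89,0xdd,0xc1}
#1 dst[0x06+4] := {0x53,0x88,0x12,0xe6}
#2 dst[0x0e+3] := {0x9f,0x30,0x53}
query mem[0x0a]=0xb4, mem[0x10]=0x53, mem[0x09]=0xe6, mem[0x0b]=0x34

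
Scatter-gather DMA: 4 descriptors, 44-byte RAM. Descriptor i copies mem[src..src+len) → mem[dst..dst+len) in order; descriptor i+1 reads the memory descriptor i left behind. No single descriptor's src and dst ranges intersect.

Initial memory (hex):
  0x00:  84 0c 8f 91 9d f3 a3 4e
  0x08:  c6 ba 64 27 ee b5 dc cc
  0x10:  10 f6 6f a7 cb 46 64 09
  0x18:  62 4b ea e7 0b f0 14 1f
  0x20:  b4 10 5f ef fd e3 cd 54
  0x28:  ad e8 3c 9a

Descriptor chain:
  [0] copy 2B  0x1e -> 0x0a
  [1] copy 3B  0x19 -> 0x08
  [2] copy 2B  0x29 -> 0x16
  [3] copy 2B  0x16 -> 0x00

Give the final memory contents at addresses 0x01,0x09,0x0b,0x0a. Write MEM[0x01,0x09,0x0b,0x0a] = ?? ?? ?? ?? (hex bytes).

[0] 0x1e->0x0a len=2 : 14 1f
[1] 0x19->0x08 len=3 : 4b ea e7
[2] 0x29->0x16 len=2 : e8 3c
[3] 0x16->0x00 len=2 : e8 3c
query mem[0x01]=0x3c, mem[0x09]=0xea, mem[0x0b]=0x1f, mem[0x0a]=0xe7

MEM[0x01,0x09,0x0b,0x0a] = 3c ea 1f e7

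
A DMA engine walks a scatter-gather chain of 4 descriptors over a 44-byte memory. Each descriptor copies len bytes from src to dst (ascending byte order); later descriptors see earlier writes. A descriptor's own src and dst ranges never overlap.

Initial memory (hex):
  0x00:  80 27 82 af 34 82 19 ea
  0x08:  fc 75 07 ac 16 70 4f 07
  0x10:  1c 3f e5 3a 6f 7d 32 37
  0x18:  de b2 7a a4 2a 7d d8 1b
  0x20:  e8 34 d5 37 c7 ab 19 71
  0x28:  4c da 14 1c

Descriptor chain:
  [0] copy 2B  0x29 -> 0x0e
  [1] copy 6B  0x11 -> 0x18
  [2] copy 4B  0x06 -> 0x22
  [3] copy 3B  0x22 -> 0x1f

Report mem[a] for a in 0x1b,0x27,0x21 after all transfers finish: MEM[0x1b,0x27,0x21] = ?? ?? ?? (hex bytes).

  after D0: wrote 2B at 0x0e = da14
  after D1: wrote 6B at 0x18 = 3fe53a6f7d32
  after D2: wrote 4B at 0x22 = 19eafc75
  after D3: wrote 3B at 0x1f = 19eafc
query mem[0x1b]=0x6f, mem[0x27]=0x71, mem[0x21]=0xfc

MEM[0x1b,0x27,0x21] = 6f 71 fc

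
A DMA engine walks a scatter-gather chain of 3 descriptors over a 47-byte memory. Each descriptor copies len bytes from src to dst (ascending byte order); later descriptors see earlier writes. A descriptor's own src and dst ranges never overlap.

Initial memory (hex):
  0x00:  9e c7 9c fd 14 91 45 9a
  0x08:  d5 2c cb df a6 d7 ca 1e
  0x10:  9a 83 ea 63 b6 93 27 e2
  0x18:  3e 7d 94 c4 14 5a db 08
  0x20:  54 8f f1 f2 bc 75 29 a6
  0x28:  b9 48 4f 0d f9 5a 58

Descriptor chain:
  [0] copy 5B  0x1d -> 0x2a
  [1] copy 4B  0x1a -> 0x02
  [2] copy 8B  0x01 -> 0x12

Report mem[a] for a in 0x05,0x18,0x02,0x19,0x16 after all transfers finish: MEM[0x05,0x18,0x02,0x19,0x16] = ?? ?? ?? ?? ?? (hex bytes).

[0] 0x1d->0x2a len=5 : 5a db 08 54 8f
[1] 0x1a->0x02 len=4 : 94 c4 14 5a
[2] 0x01->0x12 len=8 : c7 94 c4 14 5a 45 9a d5
query mem[0x05]=0x5a, mem[0x18]=0x9a, mem[0x02]=0x94, mem[0x19]=0xd5, mem[0x16]=0x5a

MEM[0x05,0x18,0x02,0x19,0x16] = 5a 9a 94 d5 5a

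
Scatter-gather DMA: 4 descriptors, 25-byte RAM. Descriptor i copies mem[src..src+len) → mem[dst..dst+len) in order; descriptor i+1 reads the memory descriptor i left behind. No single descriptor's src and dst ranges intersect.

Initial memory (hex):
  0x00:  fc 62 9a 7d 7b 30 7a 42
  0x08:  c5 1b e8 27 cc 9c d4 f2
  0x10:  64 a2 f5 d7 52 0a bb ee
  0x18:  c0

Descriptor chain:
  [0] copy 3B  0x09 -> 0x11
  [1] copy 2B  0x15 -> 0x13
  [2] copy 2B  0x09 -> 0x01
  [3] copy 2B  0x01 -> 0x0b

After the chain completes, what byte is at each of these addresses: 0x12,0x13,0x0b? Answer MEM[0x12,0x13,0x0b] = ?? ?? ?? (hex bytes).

#0 dst[0x11+3] := {0x1b,0xe8,0x27}
#1 dst[0x13+2] := {0x0a,0xbb}
#2 dst[0x01+2] := {0x1b,0xe8}
#3 dst[0x0b+2] := {0x1b,0xe8}
query mem[0x12]=0xe8, mem[0x13]=0x0a, mem[0x0b]=0x1b

MEM[0x12,0x13,0x0b] = e8 0a 1b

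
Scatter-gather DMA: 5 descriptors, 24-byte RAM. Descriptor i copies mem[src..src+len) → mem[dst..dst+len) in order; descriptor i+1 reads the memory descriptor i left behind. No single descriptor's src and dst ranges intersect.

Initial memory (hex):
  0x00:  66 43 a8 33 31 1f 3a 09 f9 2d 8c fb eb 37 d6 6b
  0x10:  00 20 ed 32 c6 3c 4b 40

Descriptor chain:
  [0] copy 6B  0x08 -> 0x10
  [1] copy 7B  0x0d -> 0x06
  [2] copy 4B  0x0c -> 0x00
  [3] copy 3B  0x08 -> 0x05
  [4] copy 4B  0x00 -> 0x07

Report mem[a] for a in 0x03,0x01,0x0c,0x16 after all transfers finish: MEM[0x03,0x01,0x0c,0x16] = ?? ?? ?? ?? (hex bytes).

  after D0: wrote 6B at 0x10 = f92d8cfbeb37
  after D1: wrote 7B at 0x06 = 37d66bf92d8cfb
  after D2: wrote 4B at 0x00 = fb37d66b
  after D3: wrote 3B at 0x05 = 6bf92d
  after D4: wrote 4B at 0x07 = fb37d66b
query mem[0x03]=0x6b, mem[0x01]=0x37, mem[0x0c]=0xfb, mem[0x16]=0x4b

MEM[0x03,0x01,0x0c,0x16] = 6b 37 fb 4b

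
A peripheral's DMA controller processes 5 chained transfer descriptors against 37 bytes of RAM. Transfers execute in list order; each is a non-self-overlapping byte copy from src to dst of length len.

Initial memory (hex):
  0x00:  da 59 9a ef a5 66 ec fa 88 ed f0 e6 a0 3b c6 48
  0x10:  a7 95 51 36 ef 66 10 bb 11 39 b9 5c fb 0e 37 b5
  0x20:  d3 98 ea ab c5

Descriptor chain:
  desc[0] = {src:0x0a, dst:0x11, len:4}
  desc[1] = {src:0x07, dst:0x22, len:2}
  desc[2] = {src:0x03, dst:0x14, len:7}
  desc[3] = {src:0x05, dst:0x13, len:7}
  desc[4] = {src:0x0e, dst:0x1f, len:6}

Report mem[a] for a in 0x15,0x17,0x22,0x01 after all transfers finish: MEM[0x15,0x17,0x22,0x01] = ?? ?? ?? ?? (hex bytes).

MEM[0x15,0x17,0x22,0x01] = fa ed f0 59

D0: mem[0x11..0x14] <- [f0 e6 a0 3b]
D1: mem[0x22..0x23] <- [fa 88]
D2: mem[0x14..0x1a] <- [ef a5 66 ec fa 88 ed]
D3: mem[0x13..0x19] <- [66 ec fa 88 ed f0 e6]
D4: mem[0x1f..0x24] <- [c6 48 a7 f0 e6 66]
query mem[0x15]=0xfa, mem[0x17]=0xed, mem[0x22]=0xf0, mem[0x01]=0x59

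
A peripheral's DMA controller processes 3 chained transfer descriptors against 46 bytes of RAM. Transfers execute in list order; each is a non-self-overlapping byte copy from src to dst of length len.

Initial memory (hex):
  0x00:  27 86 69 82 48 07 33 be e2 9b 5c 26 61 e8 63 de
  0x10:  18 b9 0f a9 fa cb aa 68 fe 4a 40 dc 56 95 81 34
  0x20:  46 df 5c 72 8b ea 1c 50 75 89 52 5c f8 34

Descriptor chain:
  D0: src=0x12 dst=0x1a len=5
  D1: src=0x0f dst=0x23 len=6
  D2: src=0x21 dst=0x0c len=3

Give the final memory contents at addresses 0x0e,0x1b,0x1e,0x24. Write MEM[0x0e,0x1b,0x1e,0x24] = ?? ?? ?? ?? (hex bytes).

MEM[0x0e,0x1b,0x1e,0x24] = de a9 aa 18

#0 dst[0x1a+5] := {0x0f,0xa9,0xfa,0xcb,0xaa}
#1 dst[0x23+6] := {0xde,0x18,0xb9,0x0f,0xa9,0xfa}
#2 dst[0x0c+3] := {0xdf,0x5c,0xde}
query mem[0x0e]=0xde, mem[0x1b]=0xa9, mem[0x1e]=0xaa, mem[0x24]=0x18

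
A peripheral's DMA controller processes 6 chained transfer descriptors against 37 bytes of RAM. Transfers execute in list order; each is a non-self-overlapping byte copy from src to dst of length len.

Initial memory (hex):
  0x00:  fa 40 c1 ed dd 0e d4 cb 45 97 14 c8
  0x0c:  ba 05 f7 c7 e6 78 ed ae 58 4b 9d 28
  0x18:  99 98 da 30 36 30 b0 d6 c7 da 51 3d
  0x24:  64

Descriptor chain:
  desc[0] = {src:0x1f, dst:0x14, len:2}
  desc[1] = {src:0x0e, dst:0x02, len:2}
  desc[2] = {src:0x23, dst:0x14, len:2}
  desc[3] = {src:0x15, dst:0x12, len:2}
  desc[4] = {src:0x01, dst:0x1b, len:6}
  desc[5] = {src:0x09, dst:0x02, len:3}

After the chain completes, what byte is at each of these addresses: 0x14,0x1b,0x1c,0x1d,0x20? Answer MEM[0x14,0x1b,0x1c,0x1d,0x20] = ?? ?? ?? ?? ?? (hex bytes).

[0] 0x1f->0x14 len=2 : d6 c7
[1] 0x0e->0x02 len=2 : f7 c7
[2] 0x23->0x14 len=2 : 3d 64
[3] 0x15->0x12 len=2 : 64 9d
[4] 0x01->0x1b len=6 : 40 f7 c7 dd 0e d4
[5] 0x09->0x02 len=3 : 97 14 c8
query mem[0x14]=0x3d, mem[0x1b]=0x40, mem[0x1c]=0xf7, mem[0x1d]=0xc7, mem[0x20]=0xd4

MEM[0x14,0x1b,0x1c,0x1d,0x20] = 3d 40 f7 c7 d4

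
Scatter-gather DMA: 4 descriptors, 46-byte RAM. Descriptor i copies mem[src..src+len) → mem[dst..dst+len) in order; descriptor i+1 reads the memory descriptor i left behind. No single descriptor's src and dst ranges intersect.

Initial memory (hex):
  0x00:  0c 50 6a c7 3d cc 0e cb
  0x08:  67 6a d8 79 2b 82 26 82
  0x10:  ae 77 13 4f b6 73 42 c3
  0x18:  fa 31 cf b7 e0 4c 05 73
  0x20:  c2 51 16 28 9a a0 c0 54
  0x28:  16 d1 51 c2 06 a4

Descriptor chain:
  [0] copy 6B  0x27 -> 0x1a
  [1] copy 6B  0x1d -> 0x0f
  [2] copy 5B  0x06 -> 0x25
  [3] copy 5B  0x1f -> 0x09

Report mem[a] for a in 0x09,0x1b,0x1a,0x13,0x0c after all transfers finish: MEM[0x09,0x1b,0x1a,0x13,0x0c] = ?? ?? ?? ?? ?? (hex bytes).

  after D0: wrote 6B at 0x1a = 5416d151c206
  after D1: wrote 6B at 0x0f = 51c206c25116
  after D2: wrote 5B at 0x25 = 0ecb676ad8
  after D3: wrote 5B at 0x09 = 06c2511628
query mem[0x09]=0x06, mem[0x1b]=0x16, mem[0x1a]=0x54, mem[0x13]=0x51, mem[0x0c]=0x16

MEM[0x09,0x1b,0x1a,0x13,0x0c] = 06 16 54 51 16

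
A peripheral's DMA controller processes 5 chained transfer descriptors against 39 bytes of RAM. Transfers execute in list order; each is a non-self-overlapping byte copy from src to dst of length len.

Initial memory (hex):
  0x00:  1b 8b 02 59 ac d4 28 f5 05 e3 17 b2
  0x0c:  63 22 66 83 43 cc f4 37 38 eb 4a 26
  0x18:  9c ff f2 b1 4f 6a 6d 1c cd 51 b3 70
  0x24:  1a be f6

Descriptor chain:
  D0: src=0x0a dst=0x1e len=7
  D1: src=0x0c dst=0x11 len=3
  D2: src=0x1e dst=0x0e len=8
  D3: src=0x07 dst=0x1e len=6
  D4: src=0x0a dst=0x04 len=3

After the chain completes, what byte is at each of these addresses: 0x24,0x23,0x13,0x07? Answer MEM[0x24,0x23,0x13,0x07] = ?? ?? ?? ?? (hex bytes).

[0] 0x0a->0x1e len=7 : 17 b2 63 22 66 83 43
[1] 0x0c->0x11 len=3 : 63 22 66
[2] 0x1e->0x0e len=8 : 17 b2 63 22 66 83 43 be
[3] 0x07->0x1e len=6 : f5 05 e3 17 b2 63
[4] 0x0a->0x04 len=3 : 17 b2 63
query mem[0x24]=0x43, mem[0x23]=0x63, mem[0x13]=0x83, mem[0x07]=0xf5

MEM[0x24,0x23,0x13,0x07] = 43 63 83 f5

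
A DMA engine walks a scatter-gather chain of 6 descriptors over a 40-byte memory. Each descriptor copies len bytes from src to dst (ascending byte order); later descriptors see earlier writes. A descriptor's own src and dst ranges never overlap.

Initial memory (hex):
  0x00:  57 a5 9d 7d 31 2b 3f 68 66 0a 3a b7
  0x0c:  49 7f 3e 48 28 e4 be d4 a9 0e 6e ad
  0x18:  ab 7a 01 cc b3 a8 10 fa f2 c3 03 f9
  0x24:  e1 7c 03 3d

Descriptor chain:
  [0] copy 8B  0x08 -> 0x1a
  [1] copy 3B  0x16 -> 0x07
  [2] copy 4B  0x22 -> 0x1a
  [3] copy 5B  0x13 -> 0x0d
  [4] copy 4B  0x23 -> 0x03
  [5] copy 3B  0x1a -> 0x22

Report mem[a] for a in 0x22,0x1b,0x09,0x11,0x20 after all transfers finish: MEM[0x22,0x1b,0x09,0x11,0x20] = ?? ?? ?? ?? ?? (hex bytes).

  after D0: wrote 8B at 0x1a = 660a3ab7497f3e48
  after D1: wrote 3B at 0x07 = 6eadab
  after D2: wrote 4B at 0x1a = 03f9e17c
  after D3: wrote 5B at 0x0d = d4a90e6ead
  after D4: wrote 4B at 0x03 = f9e17c03
  after D5: wrote 3B at 0x22 = 03f9e1
query mem[0x22]=0x03, mem[0x1b]=0xf9, mem[0x09]=0xab, mem[0x11]=0xad, mem[0x20]=0x3e

MEM[0x22,0x1b,0x09,0x11,0x20] = 03 f9 ab ad 3e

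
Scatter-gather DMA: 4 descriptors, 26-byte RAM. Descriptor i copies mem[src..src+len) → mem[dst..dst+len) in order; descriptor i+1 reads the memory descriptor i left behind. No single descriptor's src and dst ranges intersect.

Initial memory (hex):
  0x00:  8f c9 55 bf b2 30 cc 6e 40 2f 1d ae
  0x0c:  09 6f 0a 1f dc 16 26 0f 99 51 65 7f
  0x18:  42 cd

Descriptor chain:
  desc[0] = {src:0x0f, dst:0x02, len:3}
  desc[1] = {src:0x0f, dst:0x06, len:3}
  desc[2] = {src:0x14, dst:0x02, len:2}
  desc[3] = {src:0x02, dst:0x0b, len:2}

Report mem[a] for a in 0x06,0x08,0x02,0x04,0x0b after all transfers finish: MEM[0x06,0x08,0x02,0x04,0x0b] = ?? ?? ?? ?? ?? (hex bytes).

MEM[0x06,0x08,0x02,0x04,0x0b] = 1f 16 99 16 99

D0: mem[0x02..0x04] <- [1f dc 16]
D1: mem[0x06..0x08] <- [1f dc 16]
D2: mem[0x02..0x03] <- [99 51]
D3: mem[0x0b..0x0c] <- [99 51]
query mem[0x06]=0x1f, mem[0x08]=0x16, mem[0x02]=0x99, mem[0x04]=0x16, mem[0x0b]=0x99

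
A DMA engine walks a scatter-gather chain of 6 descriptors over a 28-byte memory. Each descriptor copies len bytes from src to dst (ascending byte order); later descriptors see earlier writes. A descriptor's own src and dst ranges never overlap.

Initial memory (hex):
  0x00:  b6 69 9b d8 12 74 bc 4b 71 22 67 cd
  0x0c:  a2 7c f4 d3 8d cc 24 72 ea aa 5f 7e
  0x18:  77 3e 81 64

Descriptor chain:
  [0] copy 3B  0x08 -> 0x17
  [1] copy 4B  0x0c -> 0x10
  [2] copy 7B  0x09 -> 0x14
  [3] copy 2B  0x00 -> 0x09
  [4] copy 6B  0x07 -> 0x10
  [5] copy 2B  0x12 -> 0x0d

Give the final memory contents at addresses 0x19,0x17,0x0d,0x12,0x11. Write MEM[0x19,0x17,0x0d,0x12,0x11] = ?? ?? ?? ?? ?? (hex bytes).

#0 dst[0x17+3] := {0x71,0x22,0x67}
#1 dst[0x10+4] := {0xa2,0x7c,0xf4,0xd3}
#2 dst[0x14+7] := {0x22,0x67,0xcd,0xa2,0x7c,0xf4,0xd3}
#3 dst[0x09+2] := {0xb6,0x69}
#4 dst[0x10+6] := {0x4b,0x71,0xb6,0x69,0xcd,0xa2}
#5 dst[0x0d+2] := {0xb6,0x69}
query mem[0x19]=0xf4, mem[0x17]=0xa2, mem[0x0d]=0xb6, mem[0x12]=0xb6, mem[0x11]=0x71

MEM[0x19,0x17,0x0d,0x12,0x11] = f4 a2 b6 b6 71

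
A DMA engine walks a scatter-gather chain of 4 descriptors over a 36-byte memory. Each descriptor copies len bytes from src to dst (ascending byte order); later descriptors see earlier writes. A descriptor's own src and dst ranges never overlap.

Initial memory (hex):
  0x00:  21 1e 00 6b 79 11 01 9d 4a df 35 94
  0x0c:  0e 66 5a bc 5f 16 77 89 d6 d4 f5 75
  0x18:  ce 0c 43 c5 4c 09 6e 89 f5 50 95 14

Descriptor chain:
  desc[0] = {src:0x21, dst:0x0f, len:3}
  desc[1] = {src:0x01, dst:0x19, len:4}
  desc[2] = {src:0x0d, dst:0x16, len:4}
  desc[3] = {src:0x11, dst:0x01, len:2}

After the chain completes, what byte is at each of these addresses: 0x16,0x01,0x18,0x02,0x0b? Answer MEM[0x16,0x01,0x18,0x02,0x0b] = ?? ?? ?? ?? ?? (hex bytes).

  after D0: wrote 3B at 0x0f = 509514
  after D1: wrote 4B at 0x19 = 1e006b79
  after D2: wrote 4B at 0x16 = 665a5095
  after D3: wrote 2B at 0x01 = 1477
query mem[0x16]=0x66, mem[0x01]=0x14, mem[0x18]=0x50, mem[0x02]=0x77, mem[0x0b]=0x94

MEM[0x16,0x01,0x18,0x02,0x0b] = 66 14 50 77 94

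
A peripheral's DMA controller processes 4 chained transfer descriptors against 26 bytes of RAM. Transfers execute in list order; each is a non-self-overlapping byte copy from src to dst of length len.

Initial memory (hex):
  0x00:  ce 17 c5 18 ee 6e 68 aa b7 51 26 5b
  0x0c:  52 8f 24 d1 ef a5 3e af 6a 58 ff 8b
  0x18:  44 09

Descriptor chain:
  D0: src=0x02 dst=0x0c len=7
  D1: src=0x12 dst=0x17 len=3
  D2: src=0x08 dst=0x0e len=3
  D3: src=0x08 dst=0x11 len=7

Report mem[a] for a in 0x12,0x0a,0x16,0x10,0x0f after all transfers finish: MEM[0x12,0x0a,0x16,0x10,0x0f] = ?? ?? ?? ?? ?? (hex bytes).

MEM[0x12,0x0a,0x16,0x10,0x0f] = 51 26 18 26 51

[0] 0x02->0x0c len=7 : c5 18 ee 6e 68 aa b7
[1] 0x12->0x17 len=3 : b7 af 6a
[2] 0x08->0x0e len=3 : b7 51 26
[3] 0x08->0x11 len=7 : b7 51 26 5b c5 18 b7
query mem[0x12]=0x51, mem[0x0a]=0x26, mem[0x16]=0x18, mem[0x10]=0x26, mem[0x0f]=0x51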